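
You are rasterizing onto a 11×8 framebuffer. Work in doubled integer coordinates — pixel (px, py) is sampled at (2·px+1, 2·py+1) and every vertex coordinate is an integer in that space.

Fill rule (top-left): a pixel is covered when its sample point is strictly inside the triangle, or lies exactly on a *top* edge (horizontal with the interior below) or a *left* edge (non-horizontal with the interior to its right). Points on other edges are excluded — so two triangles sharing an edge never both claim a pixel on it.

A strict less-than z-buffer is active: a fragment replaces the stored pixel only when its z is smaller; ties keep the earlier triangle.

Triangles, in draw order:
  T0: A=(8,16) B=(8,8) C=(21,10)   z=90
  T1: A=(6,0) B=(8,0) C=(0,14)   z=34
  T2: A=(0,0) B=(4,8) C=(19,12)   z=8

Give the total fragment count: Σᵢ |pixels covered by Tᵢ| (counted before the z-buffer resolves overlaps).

T0:
  2·area = 104
  edge (8, 16)→(8, 8): d=(0,-8) top-left  bias=+0
  edge (8, 8)→(21, 10): d=(13,2) right/bottom  bias=-1
  edge (21, 10)→(8, 16): d=(-13,6) right/bottom  bias=-1
    (4,4)@(9, 9): e=[8,11,85] → #
    (5,4)@(11, 9): e=[24,7,73] → #
    (6,4)@(13, 9): e=[40,3,61] → #
    (7,4)@(15, 9): e=[56,-1,49] → ·
    (4,5)@(9, 11): e=[8,37,59] → #
    (7,5)@(15, 11): e=[56,25,23] → #
    (8,5)@(17, 11): e=[72,21,11] → #
    (9,5)@(19, 11): e=[88,17,-1] → ·
    (4,6)@(9, 13): e=[8,63,33] → #
    (7,6)@(15, 13): e=[56,51,-3] → ·
    (8,6)@(17, 13): e=[72,47,-15] → ·
    (4,7)@(9, 15): e=[8,89,7] → #
  covered (12 px):
    · · · · · · · · · · ·
    · · · · · · · · · · ·
    · · · · · · · · · · ·
    · · · · · · · · · · ·
    · · · · # # # · · · ·
    · · · · # # # # # · ·
    · · · · # # # · · · ·
    · · · · # · · · · · ·
T1:
  2·area = 28
  edge (6, 0)→(8, 0): d=(2,0) top-left  bias=+0
  edge (8, 0)→(0, 14): d=(-8,14) right/bottom  bias=-1
  edge (0, 14)→(6, 0): d=(6,-14) top-left  bias=+0
    (3,0)@(7, 1): e=[2,6,20] → #
    (4,0)@(9, 1): e=[2,-22,48] → ·
    (2,1)@(5, 3): e=[6,18,4] → #
    (3,1)@(7, 3): e=[6,-10,32] → ·
    (2,2)@(5, 5): e=[10,2,16] → #
    (3,2)@(7, 5): e=[10,-26,44] → ·
    (1,3)@(3, 7): e=[14,14,0] → #  [on edge]
    (2,3)@(5, 7): e=[14,-14,28] → ·
    (1,4)@(3, 9): e=[18,-2,12] → ·
  covered (4 px):
    · · · # · · · · · · ·
    · · # · · · · · · · ·
    · · # · · · · · · · ·
    · # · · · · · · · · ·
    · · · · · · · · · · ·
    · · · · · · · · · · ·
    · · · · · · · · · · ·
    · · · · · · · · · · ·
T2:
  2·area = 104  (B↔C swapped to make it positive)
  edge (0, 0)→(19, 12): d=(19,12) right/bottom  bias=-1
  edge (19, 12)→(4, 8): d=(-15,-4) top-left  bias=+0
  edge (4, 8)→(0, 0): d=(-4,-8) top-left  bias=+0
    (0,0)@(1, 1): e=[7,93,4] → #
    (1,0)@(3, 1): e=[-17,101,20] → ·
    (0,1)@(1, 3): e=[45,63,-4] → ·
    (1,1)@(3, 3): e=[21,71,12] → #
    (2,1)@(5, 3): e=[-3,79,28] → ·
    (1,2)@(3, 5): e=[59,41,4] → #
    (2,2)@(5, 5): e=[35,49,20] → #
    (3,2)@(7, 5): e=[11,57,36] → #
    (4,2)@(9, 5): e=[-13,65,52] → ·
    (1,3)@(3, 7): e=[97,11,-4] → ·
    (2,3)@(5, 7): e=[73,19,12] → #
    (4,3)@(9, 7): e=[25,35,44] → #
  covered (13 px):
    # · · · · · · · · · ·
    · # · · · · · · · · ·
    · # # # · · · · · · ·
    · · # # # # · · · · ·
    · · · · # # # · · · ·
    · · · · · · · · # · ·
    · · · · · · · · · · ·
    · · · · · · · · · · ·

Result: 29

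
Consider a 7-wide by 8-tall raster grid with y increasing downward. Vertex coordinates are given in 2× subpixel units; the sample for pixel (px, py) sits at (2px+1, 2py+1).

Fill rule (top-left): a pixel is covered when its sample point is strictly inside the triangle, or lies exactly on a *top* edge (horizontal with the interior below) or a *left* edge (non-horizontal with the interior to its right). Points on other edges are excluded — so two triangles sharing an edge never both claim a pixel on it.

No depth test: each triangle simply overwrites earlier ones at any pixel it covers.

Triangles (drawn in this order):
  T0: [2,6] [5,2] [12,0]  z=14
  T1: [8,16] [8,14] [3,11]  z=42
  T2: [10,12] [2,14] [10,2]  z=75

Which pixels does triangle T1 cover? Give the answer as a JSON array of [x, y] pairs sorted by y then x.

T0:
  2·area = 22
  edge (2, 6)→(5, 2): d=(3,-4) top-left  bias=+0
  edge (5, 2)→(12, 0): d=(7,-2) top-left  bias=+0
  edge (12, 0)→(2, 6): d=(-10,6) right/bottom  bias=-1
    (4,0)@(9, 1): e=[13,1,8] → X
    (5,0)@(11, 1): e=[21,5,-4] → .
    (2,1)@(5, 3): e=[3,7,12] → X
    (3,1)@(7, 3): e=[11,11,0] → .  [on edge]
    (4,1)@(9, 3): e=[19,15,-12] → .
    (1,2)@(3, 5): e=[1,17,4] → X
    (2,2)@(5, 5): e=[9,21,-8] → .
    (1,3)@(3, 7): e=[7,31,-16] → .
  covered (3 px):
    . . . . X . .
    . . X . . . .
    . X . . . . .
    . . . . . . .
    . . . . . . .
    . . . . . . .
    . . . . . . .
    . . . . . . .
T1:
  2·area = 10  (B↔C swapped to make it positive)
  edge (8, 16)→(3, 11): d=(-5,-5) top-left  bias=+0
  edge (3, 11)→(8, 14): d=(5,3) right/bottom  bias=-1
  edge (8, 14)→(8, 16): d=(0,2) right/bottom  bias=-1
    (0,4)@(1, 9): e=[0,-4,14] → .  [on edge]
    (1,5)@(3, 11): e=[0,0,10] → .  [on edge]
    (2,6)@(5, 13): e=[0,4,6] → X  [on edge]
    (3,6)@(7, 13): e=[10,-2,2] → .
    (2,7)@(5, 15): e=[-10,14,6] → .
    (3,7)@(7, 15): e=[0,8,2] → X  [on edge]
    (4,7)@(9, 15): e=[10,2,-2] → .
  covered (2 px):
    . . . . . . .
    . . . . . . .
    . . . . . . .
    . . . . . . .
    . . . . . . .
    . . . . . . .
    . . X . . . .
    . . . X . . .
T2:
  2·area = 80
  edge (10, 12)→(2, 14): d=(-8,2) right/bottom  bias=-1
  edge (2, 14)→(10, 2): d=(8,-12) top-left  bias=+0
  edge (10, 2)→(10, 12): d=(0,10) right/bottom  bias=-1
    (4,2)@(9, 5): e=[58,12,10] → X
    (5,2)@(11, 5): e=[54,36,-10] → .
    (3,3)@(7, 7): e=[46,4,30] → X
    (5,3)@(11, 7): e=[38,52,-10] → .
    (3,4)@(7, 9): e=[30,20,30] → X
    (5,4)@(11, 9): e=[22,68,-10] → .
    (2,5)@(5, 11): e=[18,12,50] → X
    (5,5)@(11, 11): e=[6,84,-10] → .
    (1,6)@(3, 13): e=[6,4,70] → X
    (3,6)@(7, 13): e=[-2,52,30] → .
    (4,6)@(9, 13): e=[-6,76,10] → .
    (1,7)@(3, 15): e=[-10,20,70] → .
  covered (10 px):
    . . . . . . .
    . . . . . . .
    . . . . X . .
    . . . X X . .
    . . . X X . .
    . . X X X . .
    . X X . . . .
    . . . . . . .

Result: [[2,6],[3,7]]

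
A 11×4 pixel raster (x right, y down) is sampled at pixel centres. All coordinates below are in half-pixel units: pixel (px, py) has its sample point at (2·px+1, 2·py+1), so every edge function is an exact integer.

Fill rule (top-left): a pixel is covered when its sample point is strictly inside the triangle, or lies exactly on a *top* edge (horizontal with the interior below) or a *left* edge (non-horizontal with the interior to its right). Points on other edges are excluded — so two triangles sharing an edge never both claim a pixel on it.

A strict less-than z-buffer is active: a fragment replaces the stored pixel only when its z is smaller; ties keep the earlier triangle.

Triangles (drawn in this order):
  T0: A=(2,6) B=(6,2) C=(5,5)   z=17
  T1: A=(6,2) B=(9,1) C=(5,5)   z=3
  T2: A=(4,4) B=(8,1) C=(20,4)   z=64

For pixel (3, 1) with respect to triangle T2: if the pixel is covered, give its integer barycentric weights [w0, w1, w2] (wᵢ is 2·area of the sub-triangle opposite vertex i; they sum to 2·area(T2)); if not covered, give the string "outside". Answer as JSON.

T0:
  2·area = 8
  edge (2, 6)→(6, 2): d=(4,-4) top-left  bias=+0
  edge (6, 2)→(5, 5): d=(-1,3) right/bottom  bias=-1
  edge (5, 5)→(2, 6): d=(-3,1) right/bottom  bias=-1
    (3,0)@(7, 1): e=[0,-2,10] → ·  [on edge]
    (8,0)@(17, 1): e=[40,-32,0] → ·  [on edge]
    (2,1)@(5, 3): e=[0,2,6] → #  [on edge]
    (3,1)@(7, 3): e=[8,-4,4] → ·
    (5,1)@(11, 3): e=[24,-16,0] → ·  [on edge]
    (1,2)@(3, 5): e=[0,6,2] → #  [on edge]
    (2,2)@(5, 5): e=[8,0,0] → ·  [on edge]
    (0,3)@(1, 7): e=[0,10,-2] → ·  [on edge]
    (1,3)@(3, 7): e=[8,4,-4] → ·
  covered (2 px):
    · · · · · · · · · · ·
    · · # · · · · · · · ·
    · # · · · · · · · · ·
    · · · · · · · · · · ·
T1:
  2·area = 8
  edge (6, 2)→(9, 1): d=(3,-1) top-left  bias=+0
  edge (9, 1)→(5, 5): d=(-4,4) right/bottom  bias=-1
  edge (5, 5)→(6, 2): d=(1,-3) top-left  bias=+0
    (4,0)@(9, 1): e=[0,0,8] → ·  [on edge]
    (1,1)@(3, 3): e=[0,16,-8] → ·  [on edge]
    (3,1)@(7, 3): e=[4,0,4] → ·  [on edge]
    (2,2)@(5, 5): e=[8,0,0] → ·  [on edge]
    (1,3)@(3, 7): e=[12,0,-4] → ·  [on edge]
  covered (0 px):
    · · · · · · · · · · ·
    · · · · · · · · · · ·
    · · · · · · · · · · ·
    · · · · · · · · · · ·
T2:
  2·area = 48
  edge (4, 4)→(8, 1): d=(4,-3) top-left  bias=+0
  edge (8, 1)→(20, 4): d=(12,3) right/bottom  bias=-1
  edge (20, 4)→(4, 4): d=(-16,0) right/bottom  bias=-1
    (3,1)@(7, 3): e=[5,27,16] → #
    (4,1)@(9, 3): e=[11,21,16] → #
    (5,1)@(11, 3): e=[17,15,16] → #
    (6,1)@(13, 3): e=[23,9,16] → #
    (7,1)@(15, 3): e=[29,3,16] → #
    (8,1)@(17, 3): e=[35,-3,16] → ·
    (3,2)@(7, 5): e=[13,51,-16] → ·
    (4,2)@(9, 5): e=[19,45,-16] → ·
    (5,2)@(11, 5): e=[25,39,-16] → ·
    (6,2)@(13, 5): e=[31,33,-16] → ·
    (7,2)@(15, 5): e=[37,27,-16] → ·
  covered (5 px):
    · · · · · · · · · · ·
    · · · # # # # # · · ·
    · · · · · · · · · · ·
    · · · · · · · · · · ·

Answer: [27,16,5]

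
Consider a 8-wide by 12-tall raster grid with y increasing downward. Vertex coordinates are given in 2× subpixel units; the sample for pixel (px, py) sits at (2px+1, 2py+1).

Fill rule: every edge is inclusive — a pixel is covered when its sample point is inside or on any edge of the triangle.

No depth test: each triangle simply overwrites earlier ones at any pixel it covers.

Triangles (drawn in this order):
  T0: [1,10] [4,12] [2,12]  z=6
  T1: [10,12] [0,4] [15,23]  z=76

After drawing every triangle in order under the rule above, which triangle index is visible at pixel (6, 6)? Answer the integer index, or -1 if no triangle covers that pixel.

T0:
  2·area = 4
  edge (1, 10)→(4, 12): d=(3,2) inclusive
  edge (4, 12)→(2, 12): d=(-2,0) inclusive
  edge (2, 12)→(1, 10): d=(-1,-2) inclusive
  covered (0 px):
    · · · · · · · ·
    · · · · · · · ·
    · · · · · · · ·
    · · · · · · · ·
    · · · · · · · ·
    · · · · · · · ·
    · · · · · · · ·
    · · · · · · · ·
    · · · · · · · ·
    · · · · · · · ·
    · · · · · · · ·
    · · · · · · · ·
T1:
  2·area = 70  (B↔C swapped to make it positive)
  edge (10, 12)→(15, 23): d=(5,11) inclusive
  edge (15, 23)→(0, 4): d=(-15,-19) inclusive
  edge (0, 4)→(10, 12): d=(10,8) inclusive
    (2,0)@(5, 1): e=[0,140,-70] → ·  [on edge]
    (0,2)@(1, 5): e=[64,4,2] → █
    (1,2)@(3, 5): e=[42,42,-14] → ·
    (0,3)@(1, 7): e=[74,-26,22] → ·
    (1,3)@(3, 7): e=[52,12,6] → █
    (2,3)@(5, 7): e=[30,50,-10] → ·
    (1,4)@(3, 9): e=[62,-18,26] → ·
    (2,4)@(5, 9): e=[40,20,10] → █
    (3,4)@(7, 9): e=[18,58,-6] → ·
    (2,5)@(5, 11): e=[50,-10,30] → ·
    (3,5)@(7, 11): e=[28,28,14] → █
    (4,5)@(9, 11): e=[6,66,-2] → ·
    (7,11)@(15, 23): e=[0,0,70] → █  [on edge]
  covered (10 px):
    · · · · · · · ·
    · · · · · · · ·
    █ · · · · · · ·
    · █ · · · · · ·
    · · █ · · · · ·
    · · · █ · · · ·
    · · · · █ · · ·
    · · · · █ █ · ·
    · · · · · █ · ·
    · · · · · · █ ·
    · · · · · · · ·
    · · · · · · · █

Z-buffer (winner per pixel, '.' = empty):
  . . . . . . . .
  . . . . . . . .
  1 . . . . . . .
  . 1 . . . . . .
  . . 1 . . . . .
  . . . 1 . . . .
  . . . . 1 . . .
  . . . . 1 1 . .
  . . . . . 1 . .
  . . . . . . 1 .
  . . . . . . . .
  . . . . . . . 1

Result: -1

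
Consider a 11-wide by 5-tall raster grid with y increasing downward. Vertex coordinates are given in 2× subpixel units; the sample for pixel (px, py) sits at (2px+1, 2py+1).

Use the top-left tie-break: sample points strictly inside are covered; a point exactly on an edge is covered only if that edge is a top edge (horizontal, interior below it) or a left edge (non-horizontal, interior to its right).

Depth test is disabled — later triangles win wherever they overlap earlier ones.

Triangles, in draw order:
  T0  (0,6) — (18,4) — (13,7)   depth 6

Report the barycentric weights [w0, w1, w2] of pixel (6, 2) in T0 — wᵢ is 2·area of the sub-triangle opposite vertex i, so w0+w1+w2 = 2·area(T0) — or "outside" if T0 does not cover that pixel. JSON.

T0:
  2·area = 44
  edge (0, 6)→(18, 4): d=(18,-2) top-left  bias=+0
  edge (18, 4)→(13, 7): d=(-5,3) right/bottom  bias=-1
  edge (13, 7)→(0, 6): d=(-13,-1) top-left  bias=+0
    (4,2)@(9, 5): e=[0,22,22] → X  [on edge]
    (5,2)@(11, 5): e=[4,16,24] → X
    (6,2)@(13, 5): e=[8,10,26] → X
    (7,2)@(15, 5): e=[12,4,28] → X
    (8,2)@(17, 5): e=[16,-2,30] → .
    (4,3)@(9, 7): e=[36,12,-4] → .
    (5,3)@(11, 7): e=[40,6,-2] → .
    (6,3)@(13, 7): e=[44,0,0] → .  [on edge]
    (7,3)@(15, 7): e=[48,-6,2] → .
  covered (4 px):
    . . . . . . . . . . .
    . . . . . . . . . . .
    . . . . X X X X . . .
    . . . . . . . . . . .
    . . . . . . . . . . .

Final: [10,26,8]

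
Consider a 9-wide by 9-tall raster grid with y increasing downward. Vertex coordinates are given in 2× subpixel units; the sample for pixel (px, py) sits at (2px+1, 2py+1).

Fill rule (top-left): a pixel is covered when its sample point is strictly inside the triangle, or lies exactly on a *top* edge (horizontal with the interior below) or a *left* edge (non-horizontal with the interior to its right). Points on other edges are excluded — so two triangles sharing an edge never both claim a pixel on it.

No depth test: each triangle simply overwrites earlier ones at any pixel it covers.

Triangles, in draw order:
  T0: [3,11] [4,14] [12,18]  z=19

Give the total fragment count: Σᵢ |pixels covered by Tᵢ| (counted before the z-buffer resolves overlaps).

T0:
  2·area = 20  (B↔C swapped to make it positive)
  edge (3, 11)→(12, 18): d=(9,7) right/bottom  bias=-1
  edge (12, 18)→(4, 14): d=(-8,-4) top-left  bias=+0
  edge (4, 14)→(3, 11): d=(-1,-3) top-left  bias=+0
    (0,2)@(1, 5): e=[-40,60,0] → ·  [on edge]
    (1,5)@(3, 11): e=[0,20,0] → ·  [on edge]
    (2,6)@(5, 13): e=[4,12,4] → #
    (3,6)@(7, 13): e=[-10,20,10] → ·
    (2,7)@(5, 15): e=[22,-4,2] → ·
    (3,7)@(7, 15): e=[8,4,8] → #
    (4,7)@(9, 15): e=[-6,12,14] → ·
    (2,8)@(5, 17): e=[40,-20,0] → ·  [on edge]
    (3,8)@(7, 17): e=[26,-12,6] → ·
  covered (2 px):
    · · · · · · · · ·
    · · · · · · · · ·
    · · · · · · · · ·
    · · · · · · · · ·
    · · · · · · · · ·
    · · · · · · · · ·
    · · # · · · · · ·
    · · · # · · · · ·
    · · · · · · · · ·

Answer: 2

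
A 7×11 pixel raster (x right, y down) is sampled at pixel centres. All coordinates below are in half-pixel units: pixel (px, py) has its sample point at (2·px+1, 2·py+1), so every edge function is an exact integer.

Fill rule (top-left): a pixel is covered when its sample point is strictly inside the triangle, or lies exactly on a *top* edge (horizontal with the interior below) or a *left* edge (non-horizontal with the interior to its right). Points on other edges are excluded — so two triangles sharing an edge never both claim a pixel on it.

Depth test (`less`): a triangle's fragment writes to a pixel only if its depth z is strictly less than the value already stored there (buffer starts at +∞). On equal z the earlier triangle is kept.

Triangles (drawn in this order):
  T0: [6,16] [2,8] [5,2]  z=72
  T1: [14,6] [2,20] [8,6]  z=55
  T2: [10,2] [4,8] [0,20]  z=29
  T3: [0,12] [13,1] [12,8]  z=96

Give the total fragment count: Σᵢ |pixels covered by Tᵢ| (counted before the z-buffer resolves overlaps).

T0:
  2·area = 48
  edge (6, 16)→(2, 8): d=(-4,-8) top-left  bias=+0
  edge (2, 8)→(5, 2): d=(3,-6) top-left  bias=+0
  edge (5, 2)→(6, 16): d=(1,14) right/bottom  bias=-1
    (2,1)@(5, 3): e=[44,3,1] → X
    (3,1)@(7, 3): e=[60,15,-27] → .
    (2,2)@(5, 5): e=[36,9,3] → X
    (3,2)@(7, 5): e=[52,21,-25] → .
    (1,3)@(3, 7): e=[12,3,33] → X
    (3,3)@(7, 7): e=[44,27,-23] → .
    (1,4)@(3, 9): e=[4,9,35] → X
    (3,4)@(7, 9): e=[36,33,-21] → .
    (1,5)@(3, 11): e=[-4,15,37] → .
    (2,5)@(5, 11): e=[12,27,9] → X
    (3,5)@(7, 11): e=[28,39,-19] → .
    (2,6)@(5, 13): e=[4,33,11] → X
  covered (8 px):
    . . . . . . .
    . . X . . . .
    . . X . . . .
    . X X . . . .
    . X X . . . .
    . . X . . . .
    . . X . . . .
    . . . . . . .
    . . . . . . .
    . . . . . . .
    . . . . . . .
T1:
  2·area = 84
  edge (14, 6)→(2, 20): d=(-12,14) right/bottom  bias=-1
  edge (2, 20)→(8, 6): d=(6,-14) top-left  bias=+0
  edge (8, 6)→(14, 6): d=(6,0) top-left  bias=+0
    (4,3)@(9, 7): e=[58,20,6] → X
    (5,3)@(11, 7): e=[30,48,6] → X
    (6,3)@(13, 7): e=[2,76,6] → X
    (3,4)@(7, 9): e=[62,4,18] → X
    (6,4)@(13, 9): e=[-22,88,18] → .
    (3,5)@(7, 11): e=[38,16,30] → X
    (5,5)@(11, 11): e=[-18,72,30] → .
    (2,6)@(5, 13): e=[42,0,42] → X  [on edge]
    (4,6)@(9, 13): e=[-14,56,42] → .
    (2,7)@(5, 15): e=[18,12,54] → X
    (3,7)@(7, 15): e=[-10,40,54] → .
    (2,8)@(5, 17): e=[-6,24,66] → .
  covered (11 px):
    . . . . . . .
    . . . . . . .
    . . . . . . .
    . . . . X X X
    . . . X X X .
    . . . X X . .
    . . X X . . .
    . . X . . . .
    . . . . . . .
    . . . . . . .
    . . . . . . .
T2:
  2·area = 48  (B↔C swapped to make it positive)
  edge (10, 2)→(0, 20): d=(-10,18) right/bottom  bias=-1
  edge (0, 20)→(4, 8): d=(4,-12) top-left  bias=+0
  edge (4, 8)→(10, 2): d=(6,-6) top-left  bias=+0
    (5,0)@(11, 1): e=[-8,56,0] → .  [on edge]
    (4,1)@(9, 3): e=[8,40,0] → X  [on edge]
    (5,1)@(11, 3): e=[-28,64,12] → .
    (2,2)@(5, 5): e=[60,0,-12] → .  [on edge]
    (3,2)@(7, 5): e=[24,24,0] → X  [on edge]
    (4,2)@(9, 5): e=[-12,48,12] → .
    (2,3)@(5, 7): e=[40,8,0] → X  [on edge]
    (4,3)@(9, 7): e=[-32,56,24] → .
    (1,4)@(3, 9): e=[56,-8,0] → .  [on edge]
    (2,4)@(5, 9): e=[20,16,12] → X
    (3,4)@(7, 9): e=[-16,40,24] → .
    (0,5)@(1, 11): e=[72,-24,0] → .  [on edge]
    (1,5)@(3, 11): e=[36,0,12] → X  [on edge]
    (2,5)@(5, 11): e=[0,24,24] → .  [on edge]
    (0,8)@(1, 17): e=[12,0,36] → X  [on edge]
  covered (8 px):
    . . . . . . .
    . . . . X . .
    . . . X . . .
    . . X X . . .
    . . X . . . .
    . X . . . . .
    . X . . . . .
    . . . . . . .
    X . . . . . .
    . . . . . . .
    . . . . . . .
T3:
  2·area = 80
  edge (0, 12)→(13, 1): d=(13,-11) top-left  bias=+0
  edge (13, 1)→(12, 8): d=(-1,7) right/bottom  bias=-1
  edge (12, 8)→(0, 12): d=(-12,4) right/bottom  bias=-1
    (6,0)@(13, 1): e=[0,0,80] → .  [on edge]
    (5,1)@(11, 3): e=[4,12,64] → X
    (6,1)@(13, 3): e=[26,-2,56] → .
    (4,2)@(9, 5): e=[8,24,48] → X
    (6,2)@(13, 5): e=[52,-4,32] → .
    (3,3)@(7, 7): e=[12,36,32] → X
    (6,3)@(13, 7): e=[78,-6,8] → .
    (2,4)@(5, 9): e=[16,48,16] → X
    (4,4)@(9, 9): e=[60,20,0] → .  [on edge]
    (5,4)@(11, 9): e=[82,6,-8] → .
    (1,5)@(3, 11): e=[20,60,0] → .  [on edge]
    (2,5)@(5, 11): e=[42,46,-8] → .
    (5,7)@(11, 15): e=[160,0,-80] → .  [on edge]
  covered (8 px):
    . . . . . . .
    . . . . . X .
    . . . . X X .
    . . . X X X .
    . . X X . . .
    . . . . . . .
    . . . . . . .
    . . . . . . .
    . . . . . . .
    . . . . . . .
    . . . . . . .

Final: 35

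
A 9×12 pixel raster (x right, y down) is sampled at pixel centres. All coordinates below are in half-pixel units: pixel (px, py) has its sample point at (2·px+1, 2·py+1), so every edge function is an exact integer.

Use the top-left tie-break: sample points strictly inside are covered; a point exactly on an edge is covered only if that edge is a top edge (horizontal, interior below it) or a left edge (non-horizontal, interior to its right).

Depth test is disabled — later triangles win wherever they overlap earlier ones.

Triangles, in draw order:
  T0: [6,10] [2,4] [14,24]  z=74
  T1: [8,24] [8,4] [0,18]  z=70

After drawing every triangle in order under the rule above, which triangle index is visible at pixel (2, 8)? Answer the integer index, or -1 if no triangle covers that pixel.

T0:
  2·area = 8  (B↔C swapped to make it positive)
  edge (6, 10)→(14, 24): d=(8,14) right/bottom  bias=-1
  edge (14, 24)→(2, 4): d=(-12,-20) top-left  bias=+0
  edge (2, 4)→(6, 10): d=(4,6) right/bottom  bias=-1
    (2,4)@(5, 9): e=[6,0,2] → █  [on edge]
    (3,4)@(7, 9): e=[-22,40,-10] → ·
    (2,5)@(5, 11): e=[22,-24,10] → ·
    (5,9)@(11, 19): e=[2,0,6] → █  [on edge]
    (6,9)@(13, 19): e=[-26,40,-6] → ·
    (5,10)@(11, 21): e=[18,-24,14] → ·
  covered (2 px):
    · · · · · · · · ·
    · · · · · · · · ·
    · · · · · · · · ·
    · · · · · · · · ·
    · · █ · · · · · ·
    · · · · · · · · ·
    · · · · · · · · ·
    · · · · · · · · ·
    · · · · · · · · ·
    · · · · · █ · · ·
    · · · · · · · · ·
    · · · · · · · · ·
T1:
  2·area = 160  (B↔C swapped to make it positive)
  edge (8, 24)→(0, 18): d=(-8,-6) top-left  bias=+0
  edge (0, 18)→(8, 4): d=(8,-14) top-left  bias=+0
  edge (8, 4)→(8, 24): d=(0,20) right/bottom  bias=-1
    (3,3)@(7, 7): e=[130,10,20] → █
    (4,3)@(9, 7): e=[142,38,-20] → ·
    (3,4)@(7, 9): e=[114,26,20] → █
    (4,4)@(9, 9): e=[126,54,-20] → ·
    (2,5)@(5, 11): e=[86,14,60] → █
    (4,5)@(9, 11): e=[110,70,-20] → ·
    (1,6)@(3, 13): e=[58,2,100] → █
    (4,6)@(9, 13): e=[94,86,-20] → ·
    (1,7)@(3, 15): e=[42,18,100] → █
    (4,7)@(9, 15): e=[78,102,-20] → ·
    (0,8)@(1, 17): e=[14,6,140] → █
    (4,8)@(9, 17): e=[62,118,-20] → ·
  covered (20 px):
    · · · · · · · · ·
    · · · · · · · · ·
    · · · · · · · · ·
    · · · █ · · · · ·
    · · · █ · · · · ·
    · · █ █ · · · · ·
    · █ █ █ · · · · ·
    · █ █ █ · · · · ·
    █ █ █ █ · · · · ·
    · █ █ █ · · · · ·
    · · █ █ · · · · ·
    · · · █ · · · · ·

Z-buffer (winner per pixel, '.' = empty):
  . . . . . . . . .
  . . . . . . . . .
  . . . . . . . . .
  . . . 1 . . . . .
  . . 0 1 . . . . .
  . . 1 1 . . . . .
  . 1 1 1 . . . . .
  . 1 1 1 . . . . .
  1 1 1 1 . . . . .
  . 1 1 1 . 0 . . .
  . . 1 1 . . . . .
  . . . 1 . . . . .

Final: 1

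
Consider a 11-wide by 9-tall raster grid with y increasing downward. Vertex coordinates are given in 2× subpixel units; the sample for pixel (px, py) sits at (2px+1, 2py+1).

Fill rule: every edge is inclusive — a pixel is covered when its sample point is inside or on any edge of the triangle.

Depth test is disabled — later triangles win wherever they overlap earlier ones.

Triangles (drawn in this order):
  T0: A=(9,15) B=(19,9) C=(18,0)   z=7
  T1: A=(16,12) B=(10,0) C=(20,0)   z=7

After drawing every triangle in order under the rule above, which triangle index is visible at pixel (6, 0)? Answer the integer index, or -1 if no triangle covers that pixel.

T0:
  2·area = 96  (B↔C swapped to make it positive)
  edge (9, 15)→(18, 0): d=(9,-15) inclusive
  edge (18, 0)→(19, 9): d=(1,9) inclusive
  edge (19, 9)→(9, 15): d=(-10,6) inclusive
    (8,1)@(17, 3): e=[12,12,72] → X
    (9,1)@(19, 3): e=[42,-6,60] → .
    (7,2)@(15, 5): e=[0,32,64] → X  [on edge]
    (9,2)@(19, 5): e=[60,-4,40] → .
    (7,3)@(15, 7): e=[18,34,44] → X
    (9,3)@(19, 7): e=[78,-2,20] → .
    (6,4)@(13, 9): e=[6,54,36] → X
    (9,4)@(19, 9): e=[96,0,0] → X  [on edge]
    (10,4)@(21, 9): e=[126,-18,-12] → .
    (6,5)@(13, 11): e=[24,56,16] → X
    (8,5)@(17, 11): e=[84,20,-8] → .
    (9,5)@(19, 11): e=[114,2,-20] → .
    (4,7)@(9, 15): e=[0,96,0] → X  [on edge]
  covered (13 px):
    . . . . . . . . . . .
    . . . . . . . . X . .
    . . . . . . . X X . .
    . . . . . . . X X . .
    . . . . . . X X X X .
    . . . . . . X X . . .
    . . . . . X . . . . .
    . . . . X . . . . . .
    . . . . . . . . . . .
T1:
  2·area = 120
  edge (16, 12)→(10, 0): d=(-6,-12) inclusive
  edge (10, 0)→(20, 0): d=(10,0) inclusive
  edge (20, 0)→(16, 12): d=(-4,12) inclusive
    (5,0)@(11, 1): e=[6,10,104] → X
    (6,0)@(13, 1): e=[30,10,80] → X
    (7,0)@(15, 1): e=[54,10,56] → X
    (8,0)@(17, 1): e=[78,10,32] → X
    (9,0)@(19, 1): e=[102,10,8] → X
    (10,0)@(21, 1): e=[126,10,-16] → .
    (5,1)@(11, 3): e=[-6,30,96] → .
    (6,1)@(13, 3): e=[18,30,72] → X
    (9,1)@(19, 3): e=[90,30,0] → X  [on edge]
    (10,1)@(21, 3): e=[114,30,-24] → .
    (6,2)@(13, 5): e=[6,50,64] → X
    (9,2)@(19, 5): e=[78,50,-8] → .
    (8,4)@(17, 9): e=[30,90,0] → X  [on edge]
    (7,7)@(15, 15): e=[-30,150,0] → .  [on edge]
  covered (16 px):
    . . . . . X X X X X .
    . . . . . . X X X X .
    . . . . . . X X X . .
    . . . . . . . X X . .
    . . . . . . . X X . .
    . . . . . . . . . . .
    . . . . . . . . . . .
    . . . . . . . . . . .
    . . . . . . . . . . .

Z-buffer (winner per pixel, '.' = empty):
  . . . . . 1 1 1 1 1 .
  . . . . . . 1 1 1 1 .
  . . . . . . 1 1 1 . .
  . . . . . . . 1 1 . .
  . . . . . . 0 1 1 0 .
  . . . . . . 0 0 . . .
  . . . . . 0 . . . . .
  . . . . 0 . . . . . .
  . . . . . . . . . . .

Final: 1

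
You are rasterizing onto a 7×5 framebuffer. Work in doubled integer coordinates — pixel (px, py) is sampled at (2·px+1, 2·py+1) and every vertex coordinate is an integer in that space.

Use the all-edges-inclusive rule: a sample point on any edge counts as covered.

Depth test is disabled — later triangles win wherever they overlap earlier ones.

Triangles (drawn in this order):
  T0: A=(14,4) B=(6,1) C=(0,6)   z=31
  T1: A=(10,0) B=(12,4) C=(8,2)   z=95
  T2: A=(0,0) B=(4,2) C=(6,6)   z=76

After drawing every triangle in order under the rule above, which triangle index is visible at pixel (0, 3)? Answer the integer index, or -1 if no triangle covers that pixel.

T0:
  2·area = 58  (B↔C swapped to make it positive)
  edge (14, 4)→(0, 6): d=(-14,2) inclusive
  edge (0, 6)→(6, 1): d=(6,-5) inclusive
  edge (6, 1)→(14, 4): d=(8,3) inclusive
    (2,1)@(5, 3): e=[32,7,19] → █
    (3,1)@(7, 3): e=[28,17,13] → █
    (4,1)@(9, 3): e=[24,27,7] → █
    (5,1)@(11, 3): e=[20,37,1] → █
    (6,1)@(13, 3): e=[16,47,-5] → ·
    (1,2)@(3, 5): e=[8,9,41] → █
    (3,2)@(7, 5): e=[0,29,29] → █  [on edge]
    (4,2)@(9, 5): e=[-4,39,23] → ·
    (5,2)@(11, 5): e=[-8,49,17] → ·
    (1,3)@(3, 7): e=[-20,21,57] → ·
    (2,3)@(5, 7): e=[-24,31,51] → ·
    (3,3)@(7, 7): e=[-28,41,45] → ·
  covered (7 px):
    · · · · · · ·
    · · █ █ █ █ ·
    · █ █ █ · · ·
    · · · · · · ·
    · · · · · · ·
T1:
  2·area = 12
  edge (10, 0)→(12, 4): d=(2,4) inclusive
  edge (12, 4)→(8, 2): d=(-4,-2) inclusive
  edge (8, 2)→(10, 0): d=(2,-2) inclusive
    (4,0)@(9, 1): e=[6,6,0] → █  [on edge]
    (5,0)@(11, 1): e=[-2,10,4] → ·
    (3,1)@(7, 3): e=[18,-6,0] → ·  [on edge]
    (4,1)@(9, 3): e=[10,-2,4] → ·
    (5,1)@(11, 3): e=[2,2,8] → █
    (6,1)@(13, 3): e=[-6,6,12] → ·
    (2,2)@(5, 5): e=[30,-18,0] → ·  [on edge]
    (5,2)@(11, 5): e=[6,-6,12] → ·
    (1,3)@(3, 7): e=[42,-30,0] → ·  [on edge]
    (0,4)@(1, 9): e=[54,-42,0] → ·  [on edge]
  covered (2 px):
    · · · · █ · ·
    · · · · · █ ·
    · · · · · · ·
    · · · · · · ·
    · · · · · · ·
T2:
  2·area = 12
  edge (0, 0)→(4, 2): d=(4,2) inclusive
  edge (4, 2)→(6, 6): d=(2,4) inclusive
  edge (6, 6)→(0, 0): d=(-6,-6) inclusive
    (0,0)@(1, 1): e=[2,10,0] → █  [on edge]
    (1,0)@(3, 1): e=[-2,2,12] → ·
    (0,1)@(1, 3): e=[10,14,-12] → ·
    (1,1)@(3, 3): e=[6,6,0] → █  [on edge]
    (2,1)@(5, 3): e=[2,-2,12] → ·
    (1,2)@(3, 5): e=[14,10,-12] → ·
    (2,2)@(5, 5): e=[10,2,0] → █  [on edge]
    (3,2)@(7, 5): e=[6,-6,12] → ·
    (2,3)@(5, 7): e=[18,6,-12] → ·
    (3,3)@(7, 7): e=[14,-2,0] → ·  [on edge]
    (4,4)@(9, 9): e=[18,-6,0] → ·  [on edge]
  covered (3 px):
    █ · · · · · ·
    · █ · · · · ·
    · · █ · · · ·
    · · · · · · ·
    · · · · · · ·

Z-buffer (winner per pixel, '.' = empty):
  2 . . . 1 . .
  . 2 0 0 0 1 .
  . 0 2 0 . . .
  . . . . . . .
  . . . . . . .

Answer: -1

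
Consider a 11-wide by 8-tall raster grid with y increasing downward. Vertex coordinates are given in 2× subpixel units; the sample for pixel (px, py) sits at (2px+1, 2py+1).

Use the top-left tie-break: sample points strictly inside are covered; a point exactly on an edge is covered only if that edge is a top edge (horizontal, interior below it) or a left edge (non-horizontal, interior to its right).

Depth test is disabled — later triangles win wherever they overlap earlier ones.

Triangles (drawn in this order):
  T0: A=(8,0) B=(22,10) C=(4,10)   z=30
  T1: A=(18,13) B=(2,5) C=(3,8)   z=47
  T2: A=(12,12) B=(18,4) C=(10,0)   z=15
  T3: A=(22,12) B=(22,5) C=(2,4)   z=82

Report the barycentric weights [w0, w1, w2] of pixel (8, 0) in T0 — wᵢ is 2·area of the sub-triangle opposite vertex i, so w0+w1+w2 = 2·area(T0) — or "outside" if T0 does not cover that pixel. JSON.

T0:
  2·area = 180
  edge (8, 0)→(22, 10): d=(14,10) right/bottom  bias=-1
  edge (22, 10)→(4, 10): d=(-18,0) right/bottom  bias=-1
  edge (4, 10)→(8, 0): d=(4,-10) top-left  bias=+0
    (4,0)@(9, 1): e=[4,162,14] → █
    (5,0)@(11, 1): e=[-16,162,34] → ·
    (3,1)@(7, 3): e=[52,126,2] → █
    (5,1)@(11, 3): e=[12,126,42] → █
    (6,1)@(13, 3): e=[-8,126,62] → ·
    (3,2)@(7, 5): e=[80,90,10] → █
    (6,2)@(13, 5): e=[20,90,70] → █
    (7,2)@(15, 5): e=[0,90,90] → ·  [on edge]
    (3,3)@(7, 7): e=[108,54,18] → █
    (7,3)@(15, 7): e=[28,54,98] → █
    (8,3)@(17, 7): e=[8,54,118] → █
    (9,3)@(19, 7): e=[-12,54,138] → ·
  covered (22 px):
    · · · · █ · · · · · ·
    · · · █ █ █ · · · · ·
    · · · █ █ █ █ · · · ·
    · · · █ █ █ █ █ █ · ·
    · · █ █ █ █ █ █ █ █ ·
    · · · · · · · · · · ·
    · · · · · · · · · · ·
    · · · · · · · · · · ·
T1:
  2·area = 40  (B↔C swapped to make it positive)
  edge (18, 13)→(3, 8): d=(-15,-5) top-left  bias=+0
  edge (3, 8)→(2, 5): d=(-1,-3) top-left  bias=+0
  edge (2, 5)→(18, 13): d=(16,8) right/bottom  bias=-1
    (1,3)@(3, 7): e=[15,1,24] → █
    (2,3)@(5, 7): e=[25,7,8] → █
    (3,3)@(7, 7): e=[35,13,-8] → ·
    (1,4)@(3, 9): e=[-15,-1,56] → ·
    (2,4)@(5, 9): e=[-5,5,40] → ·
    (3,4)@(7, 9): e=[5,11,24] → █
    (4,4)@(9, 9): e=[15,17,8] → █
    (5,4)@(11, 9): e=[25,23,-8] → ·
    (3,5)@(7, 11): e=[-25,9,56] → ·
    (4,5)@(9, 11): e=[-15,15,40] → ·
    (6,5)@(13, 11): e=[5,27,8] → █
    (7,5)@(15, 11): e=[15,33,-8] → ·
  covered (5 px):
    · · · · · · · · · · ·
    · · · · · · · · · · ·
    · · · · · · · · · · ·
    · █ █ · · · · · · · ·
    · · · █ █ · · · · · ·
    · · · · · · █ · · · ·
    · · · · · · · · · · ·
    · · · · · · · · · · ·
T2:
  2·area = 88  (B↔C swapped to make it positive)
  edge (12, 12)→(10, 0): d=(-2,-12) top-left  bias=+0
  edge (10, 0)→(18, 4): d=(8,4) right/bottom  bias=-1
  edge (18, 4)→(12, 12): d=(-6,8) right/bottom  bias=-1
    (5,0)@(11, 1): e=[10,4,74] → █
    (6,0)@(13, 1): e=[34,-4,58] → ·
    (5,1)@(11, 3): e=[6,20,62] → █
    (6,1)@(13, 3): e=[30,12,46] → █
    (7,1)@(15, 3): e=[54,4,30] → █
    (8,1)@(17, 3): e=[78,-4,14] → ·
    (5,2)@(11, 5): e=[2,36,50] → █
    (8,2)@(17, 5): e=[74,12,2] → █
    (9,2)@(19, 5): e=[98,4,-14] → ·
    (5,3)@(11, 7): e=[-2,52,38] → ·
    (6,3)@(13, 7): e=[22,44,22] → █
    (8,3)@(17, 7): e=[70,28,-10] → ·
  covered (11 px):
    · · · · · █ · · · · ·
    · · · · · █ █ █ · · ·
    · · · · · █ █ █ █ · ·
    · · · · · · █ █ · · ·
    · · · · · · █ · · · ·
    · · · · · · · · · · ·
    · · · · · · · · · · ·
    · · · · · · · · · · ·
T3:
  2·area = 140  (B↔C swapped to make it positive)
  edge (22, 12)→(2, 4): d=(-20,-8) top-left  bias=+0
  edge (2, 4)→(22, 5): d=(20,1) right/bottom  bias=-1
  edge (22, 5)→(22, 12): d=(0,7) right/bottom  bias=-1
    (2,2)@(5, 5): e=[4,17,119] → █
    (3,2)@(7, 5): e=[20,15,105] → █
    (4,2)@(9, 5): e=[36,13,91] → █
    (5,2)@(11, 5): e=[52,11,77] → █
    (6,2)@(13, 5): e=[68,9,63] → █
    (7,2)@(15, 5): e=[84,7,49] → █
    (8,2)@(17, 5): e=[100,5,35] → █
    (9,2)@(19, 5): e=[116,3,21] → █
    (10,2)@(21, 5): e=[132,1,7] → █
    (2,3)@(5, 7): e=[-36,57,119] → ·
    (3,3)@(7, 7): e=[-20,55,105] → ·
    (4,3)@(9, 7): e=[-4,53,91] → ·
  covered (20 px):
    · · · · · · · · · · ·
    · · · · · · · · · · ·
    · · █ █ █ █ █ █ █ █ █
    · · · · · █ █ █ █ █ █
    · · · · · · · █ █ █ █
    · · · · · · · · · · █
    · · · · · · · · · · ·
    · · · · · · · · · · ·

Final: "outside"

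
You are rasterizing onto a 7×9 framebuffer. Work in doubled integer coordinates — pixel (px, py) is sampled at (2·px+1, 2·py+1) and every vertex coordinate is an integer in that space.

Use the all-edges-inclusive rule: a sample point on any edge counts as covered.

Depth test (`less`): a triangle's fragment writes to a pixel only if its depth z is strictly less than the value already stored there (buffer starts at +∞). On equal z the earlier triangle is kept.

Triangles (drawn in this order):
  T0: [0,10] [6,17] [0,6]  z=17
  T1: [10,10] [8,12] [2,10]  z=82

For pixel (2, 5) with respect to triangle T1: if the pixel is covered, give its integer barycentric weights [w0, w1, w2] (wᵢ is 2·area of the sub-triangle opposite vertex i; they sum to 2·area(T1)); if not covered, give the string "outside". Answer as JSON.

T0:
  2·area = 24  (B↔C swapped to make it positive)
  edge (0, 10)→(0, 6): d=(0,-4) inclusive
  edge (0, 6)→(6, 17): d=(6,11) inclusive
  edge (6, 17)→(0, 10): d=(-6,-7) inclusive
    (0,4)@(1, 9): e=[4,7,13] → #
    (1,4)@(3, 9): e=[12,-15,27] → ·
    (0,5)@(1, 11): e=[4,19,1] → #
    (1,5)@(3, 11): e=[12,-3,15] → ·
    (0,6)@(1, 13): e=[4,31,-11] → ·
    (1,6)@(3, 13): e=[12,9,3] → #
    (2,6)@(5, 13): e=[20,-13,17] → ·
    (1,7)@(3, 15): e=[12,21,-9] → ·
  covered (3 px):
    · · · · · · ·
    · · · · · · ·
    · · · · · · ·
    · · · · · · ·
    # · · · · · ·
    # · · · · · ·
    · # · · · · ·
    · · · · · · ·
    · · · · · · ·
T1:
  2·area = 16
  edge (10, 10)→(8, 12): d=(-2,2) inclusive
  edge (8, 12)→(2, 10): d=(-6,-2) inclusive
  edge (2, 10)→(10, 10): d=(8,0) inclusive
    (6,3)@(13, 7): e=[0,40,-24] → ·  [on edge]
    (5,4)@(11, 9): e=[0,24,-8] → ·  [on edge]
    (2,5)@(5, 11): e=[8,0,8] → #  [on edge]
    (3,5)@(7, 11): e=[4,4,8] → #
    (4,5)@(9, 11): e=[0,8,8] → #  [on edge]
    (5,5)@(11, 11): e=[-4,12,8] → ·
    (2,6)@(5, 13): e=[4,-12,24] → ·
    (3,6)@(7, 13): e=[0,-8,24] → ·  [on edge]
    (4,6)@(9, 13): e=[-4,-4,24] → ·
    (5,6)@(11, 13): e=[-8,0,24] → ·  [on edge]
    (2,7)@(5, 15): e=[0,-24,40] → ·  [on edge]
    (1,8)@(3, 17): e=[0,-40,56] → ·  [on edge]
  covered (3 px):
    · · · · · · ·
    · · · · · · ·
    · · · · · · ·
    · · · · · · ·
    · · · · · · ·
    · · # # # · ·
    · · · · · · ·
    · · · · · · ·
    · · · · · · ·

Result: [0,8,8]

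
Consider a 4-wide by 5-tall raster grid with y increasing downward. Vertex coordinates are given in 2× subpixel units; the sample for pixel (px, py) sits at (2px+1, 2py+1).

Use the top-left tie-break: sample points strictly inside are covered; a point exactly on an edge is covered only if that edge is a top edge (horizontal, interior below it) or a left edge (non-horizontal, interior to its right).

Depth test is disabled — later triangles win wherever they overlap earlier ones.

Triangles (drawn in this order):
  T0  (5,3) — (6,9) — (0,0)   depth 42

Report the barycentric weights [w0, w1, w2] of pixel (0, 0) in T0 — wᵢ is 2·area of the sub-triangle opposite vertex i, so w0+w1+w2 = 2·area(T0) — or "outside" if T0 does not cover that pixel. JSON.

T0:
  2·area = 27
  edge (5, 3)→(6, 9): d=(1,6) right/bottom  bias=-1
  edge (6, 9)→(0, 0): d=(-6,-9) top-left  bias=+0
  edge (0, 0)→(5, 3): d=(5,3) right/bottom  bias=-1
    (0,0)@(1, 1): e=[22,3,2] → X
    (1,0)@(3, 1): e=[10,21,-4] → .
    (0,1)@(1, 3): e=[24,-9,12] → .
    (1,1)@(3, 3): e=[12,9,6] → X
    (2,1)@(5, 3): e=[0,27,0] → .  [on edge]
    (1,2)@(3, 5): e=[14,-3,16] → .
    (2,2)@(5, 5): e=[2,15,10] → X
    (3,2)@(7, 5): e=[-10,33,4] → .
    (2,3)@(5, 7): e=[4,3,20] → X
    (3,3)@(7, 7): e=[-8,21,14] → .
    (2,4)@(5, 9): e=[6,-9,30] → .
  covered (4 px):
    X . . .
    . X . .
    . . X .
    . . X .
    . . . .

Final: [3,2,22]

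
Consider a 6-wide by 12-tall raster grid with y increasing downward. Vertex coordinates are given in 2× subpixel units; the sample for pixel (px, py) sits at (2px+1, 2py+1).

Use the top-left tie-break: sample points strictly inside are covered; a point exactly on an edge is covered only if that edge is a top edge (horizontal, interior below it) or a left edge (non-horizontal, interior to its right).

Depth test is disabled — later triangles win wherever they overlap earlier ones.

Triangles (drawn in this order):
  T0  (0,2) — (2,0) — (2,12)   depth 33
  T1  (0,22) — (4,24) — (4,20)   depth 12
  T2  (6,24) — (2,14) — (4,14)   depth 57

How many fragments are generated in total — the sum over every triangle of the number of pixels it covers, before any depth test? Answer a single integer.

T0:
  2·area = 24
  edge (0, 2)→(2, 0): d=(2,-2) top-left  bias=+0
  edge (2, 0)→(2, 12): d=(0,12) right/bottom  bias=-1
  edge (2, 12)→(0, 2): d=(-2,-10) top-left  bias=+0
    (0,0)@(1, 1): e=[0,12,12] → X  [on edge]
    (1,0)@(3, 1): e=[4,-12,32] → .
    (0,1)@(1, 3): e=[4,12,8] → X
    (1,1)@(3, 3): e=[8,-12,28] → .
    (0,2)@(1, 5): e=[8,12,4] → X
    (1,2)@(3, 5): e=[12,-12,24] → .
    (0,3)@(1, 7): e=[12,12,0] → X  [on edge]
    (1,3)@(3, 7): e=[16,-12,20] → .
    (0,4)@(1, 9): e=[16,12,-4] → .
    (1,8)@(3, 17): e=[36,-12,0] → .  [on edge]
  covered (4 px):
    X . . . . .
    X . . . . .
    X . . . . .
    X . . . . .
    . . . . . .
    . . . . . .
    . . . . . .
    . . . . . .
    . . . . . .
    . . . . . .
    . . . . . .
    . . . . . .
T1:
  2·area = 16  (B↔C swapped to make it positive)
  edge (0, 22)→(4, 20): d=(4,-2) top-left  bias=+0
  edge (4, 20)→(4, 24): d=(0,4) right/bottom  bias=-1
  edge (4, 24)→(0, 22): d=(-4,-2) top-left  bias=+0
    (1,10)@(3, 21): e=[2,4,10] → X
    (2,10)@(5, 21): e=[6,-4,14] → .
    (1,11)@(3, 23): e=[10,4,2] → X
    (2,11)@(5, 23): e=[14,-4,6] → .
  covered (2 px):
    . . . . . .
    . . . . . .
    . . . . . .
    . . . . . .
    . . . . . .
    . . . . . .
    . . . . . .
    . . . . . .
    . . . . . .
    . . . . . .
    . X . . . .
    . X . . . .
T2:
  2·area = 20
  edge (6, 24)→(2, 14): d=(-4,-10) top-left  bias=+0
  edge (2, 14)→(4, 14): d=(2,0) top-left  bias=+0
  edge (4, 14)→(6, 24): d=(2,10) right/bottom  bias=-1
    (1,4)@(3, 9): e=[30,-10,0] → .  [on edge]
    (1,7)@(3, 15): e=[6,2,12] → X
    (2,7)@(5, 15): e=[26,2,-8] → .
    (1,8)@(3, 17): e=[-2,6,16] → .
    (2,9)@(5, 19): e=[10,10,0] → .  [on edge]
    (2,10)@(5, 21): e=[2,14,4] → X
    (3,10)@(7, 21): e=[22,14,-16] → .
    (2,11)@(5, 23): e=[-6,18,8] → .
  covered (2 px):
    . . . . . .
    . . . . . .
    . . . . . .
    . . . . . .
    . . . . . .
    . . . . . .
    . . . . . .
    . X . . . .
    . . . . . .
    . . . . . .
    . . X . . .
    . . . . . .

Answer: 8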